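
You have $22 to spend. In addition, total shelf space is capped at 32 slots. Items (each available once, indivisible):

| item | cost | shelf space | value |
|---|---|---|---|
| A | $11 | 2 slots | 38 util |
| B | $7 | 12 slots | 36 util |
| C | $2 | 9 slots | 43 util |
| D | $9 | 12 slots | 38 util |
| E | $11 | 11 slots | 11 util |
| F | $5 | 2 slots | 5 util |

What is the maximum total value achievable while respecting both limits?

119 util

Feasible sets respecting both limits:
- A+C+D: cost 22, shelf space 23, value 119
- A+B+C: cost 20, shelf space 23, value 117
- C+D+E: cost 22, shelf space 32, value 92
Best: 119 util.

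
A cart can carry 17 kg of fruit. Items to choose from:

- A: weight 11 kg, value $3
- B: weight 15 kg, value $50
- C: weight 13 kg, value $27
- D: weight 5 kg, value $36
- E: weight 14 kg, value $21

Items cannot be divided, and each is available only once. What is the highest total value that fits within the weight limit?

Check high-value combinations within 17 kg:
- B: weight 15, value 50
- A+D: weight 11+5=16, value 3+36=39
- D: weight 5, value 36
- C: weight 13, value 27
- E: weight 14, value 21
Best: $50.

$50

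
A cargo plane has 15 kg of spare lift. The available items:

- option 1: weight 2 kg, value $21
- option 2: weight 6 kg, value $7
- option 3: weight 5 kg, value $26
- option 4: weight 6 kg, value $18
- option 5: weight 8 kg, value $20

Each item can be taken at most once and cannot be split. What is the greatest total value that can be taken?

$67

Check high-value combinations within 15 kg:
- option 1+option 3+option 5: weight 2+5+8=15, value 21+26+20=67
- option 1+option 3+option 4: weight 2+5+6=13, value 21+26+18=65
- option 1+option 2+option 3: weight 2+6+5=13, value 21+7+26=54
Best: $67.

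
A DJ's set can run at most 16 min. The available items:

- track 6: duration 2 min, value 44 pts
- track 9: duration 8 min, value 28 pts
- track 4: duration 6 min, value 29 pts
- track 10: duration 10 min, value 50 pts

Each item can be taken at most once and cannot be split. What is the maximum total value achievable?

This is a 0/1 knapsack; check combinations near the capacity.
- track 6+track 9+track 4: duration 2+8+6=16, value 44+28+29=101
- track 6+track 10: duration 2+10=12, value 44+50=94
- track 4+track 10: duration 6+10=16, value 29+50=79
- track 6+track 4: duration 2+6=8, value 44+29=73
Best: 101 pts.

101 pts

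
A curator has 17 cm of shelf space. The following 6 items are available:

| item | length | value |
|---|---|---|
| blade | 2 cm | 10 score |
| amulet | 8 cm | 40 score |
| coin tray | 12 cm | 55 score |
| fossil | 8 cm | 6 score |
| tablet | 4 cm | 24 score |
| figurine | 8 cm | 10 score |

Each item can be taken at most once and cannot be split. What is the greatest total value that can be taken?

79 score

Check high-value combinations within 17 cm:
- coin tray+tablet: length 12+4=16, value 55+24=79
- blade+amulet+tablet: length 2+8+4=14, value 10+40+24=74
- blade+coin tray: length 2+12=14, value 10+55=65
- amulet+tablet: length 8+4=12, value 40+24=64
- coin tray: length 12, value 55
Best: 79 score.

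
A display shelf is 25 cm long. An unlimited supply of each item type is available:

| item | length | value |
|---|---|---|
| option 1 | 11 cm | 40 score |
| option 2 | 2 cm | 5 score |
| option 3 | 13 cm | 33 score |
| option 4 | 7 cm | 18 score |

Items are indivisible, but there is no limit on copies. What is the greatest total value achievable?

Best value-per-unit is option 1 at 40/11; filling with it alone gives 2×40 = 80.
Optimal mix: 2×option 1 + 1×option 2 → length 24, value 85.

85 score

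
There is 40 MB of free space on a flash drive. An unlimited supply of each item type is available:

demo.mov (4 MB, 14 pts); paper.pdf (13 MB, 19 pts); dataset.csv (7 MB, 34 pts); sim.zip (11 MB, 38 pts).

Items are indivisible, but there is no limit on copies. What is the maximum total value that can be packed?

Best value-per-unit is dataset.csv at 34/7; filling with it alone gives 5×34 = 170.
Optimal mix: 1×demo.mov + 5×dataset.csv → size 39, value 184.

184 pts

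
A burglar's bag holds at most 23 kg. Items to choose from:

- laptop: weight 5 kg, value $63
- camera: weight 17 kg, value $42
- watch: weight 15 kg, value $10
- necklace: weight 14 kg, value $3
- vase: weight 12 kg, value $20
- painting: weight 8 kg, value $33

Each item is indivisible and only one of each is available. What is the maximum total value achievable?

Check high-value combinations within 23 kg:
- laptop+camera: weight 5+17=22, value 63+42=105
- laptop+painting: weight 5+8=13, value 63+33=96
- laptop+vase: weight 5+12=17, value 63+20=83
- laptop+watch: weight 5+15=20, value 63+10=73
- laptop+necklace: weight 5+14=19, value 63+3=66
Best: $105.

$105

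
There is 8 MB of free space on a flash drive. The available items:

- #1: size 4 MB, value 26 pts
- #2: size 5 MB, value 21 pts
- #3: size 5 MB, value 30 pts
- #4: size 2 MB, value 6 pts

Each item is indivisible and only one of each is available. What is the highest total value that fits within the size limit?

36 pts

This is a 0/1 knapsack; check combinations near the capacity.
- #3+#4: size 5+2=7, value 30+6=36
- #1+#4: size 4+2=6, value 26+6=32
- #3: size 5, value 30
- #2+#4: size 5+2=7, value 21+6=27
- #1: size 4, value 26
Best: 36 pts.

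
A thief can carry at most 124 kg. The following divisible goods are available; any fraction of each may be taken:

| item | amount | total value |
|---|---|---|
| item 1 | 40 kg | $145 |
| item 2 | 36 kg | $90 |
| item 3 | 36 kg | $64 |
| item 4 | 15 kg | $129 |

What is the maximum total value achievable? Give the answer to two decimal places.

422.67

Take in order of value per unit:
- item 4 (129/15 per unit): all 15 → value 129, running total 129.00
- item 1 (145/40 per unit): all 40 → value 145, running total 274.00
- item 2 (90/36 per unit): all 36 → value 90, running total 364.00
- item 3 (64/36 per unit): 33 of 36 → value 33×64/36 = 58.6667, running total 422.67
Total 422.67.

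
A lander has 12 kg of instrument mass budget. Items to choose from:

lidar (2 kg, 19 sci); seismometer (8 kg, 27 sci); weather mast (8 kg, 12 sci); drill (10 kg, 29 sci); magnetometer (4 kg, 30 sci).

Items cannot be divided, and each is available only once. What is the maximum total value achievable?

Check high-value combinations within 12 kg:
- seismometer+magnetometer: mass 8+4=12, value 27+30=57
- lidar+magnetometer: mass 2+4=6, value 19+30=49
- lidar+drill: mass 2+10=12, value 19+29=48
- lidar+seismometer: mass 2+8=10, value 19+27=46
Best: 57 sci.

57 sci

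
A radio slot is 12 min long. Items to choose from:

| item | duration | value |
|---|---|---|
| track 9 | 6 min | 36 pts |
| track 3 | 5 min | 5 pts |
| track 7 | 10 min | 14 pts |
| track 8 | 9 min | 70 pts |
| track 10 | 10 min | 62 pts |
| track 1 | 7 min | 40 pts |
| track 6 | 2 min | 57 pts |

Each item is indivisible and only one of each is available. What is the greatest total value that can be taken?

127 pts

Check high-value combinations within 12 min:
- track 8+track 6: duration 9+2=11, value 70+57=127
- track 10+track 6: duration 10+2=12, value 62+57=119
- track 1+track 6: duration 7+2=9, value 40+57=97
- track 9+track 6: duration 6+2=8, value 36+57=93
- track 7+track 6: duration 10+2=12, value 14+57=71
Best: 127 pts.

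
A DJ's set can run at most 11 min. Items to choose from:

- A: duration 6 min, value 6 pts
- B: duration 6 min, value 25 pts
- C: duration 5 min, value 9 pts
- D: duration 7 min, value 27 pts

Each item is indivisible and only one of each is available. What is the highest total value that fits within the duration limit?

This is a 0/1 knapsack; check combinations near the capacity.
- B+C: duration 6+5=11, value 25+9=34
- D: duration 7, value 27
- B: duration 6, value 25
- A+C: duration 6+5=11, value 6+9=15
- C: duration 5, value 9
Best: 34 pts.

34 pts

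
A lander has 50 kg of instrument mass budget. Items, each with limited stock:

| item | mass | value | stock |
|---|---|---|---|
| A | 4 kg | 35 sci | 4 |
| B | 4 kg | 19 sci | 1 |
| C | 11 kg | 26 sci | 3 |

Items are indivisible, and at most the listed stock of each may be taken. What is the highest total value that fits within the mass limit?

Best selections within mass 50 and stock limits:
- 4×A + 3×C: mass 49, value 218
- 4×A + 1×B + 2×C: mass 42, value 211
Best: 218 sci.

218 sci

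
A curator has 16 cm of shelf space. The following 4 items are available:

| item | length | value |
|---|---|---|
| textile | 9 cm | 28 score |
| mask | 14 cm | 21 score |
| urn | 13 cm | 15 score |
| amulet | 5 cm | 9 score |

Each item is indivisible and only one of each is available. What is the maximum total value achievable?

Check high-value combinations within 16 cm:
- textile+amulet: length 9+5=14, value 28+9=37
- textile: length 9, value 28
- mask: length 14, value 21
- urn: length 13, value 15
Best: 37 score.

37 score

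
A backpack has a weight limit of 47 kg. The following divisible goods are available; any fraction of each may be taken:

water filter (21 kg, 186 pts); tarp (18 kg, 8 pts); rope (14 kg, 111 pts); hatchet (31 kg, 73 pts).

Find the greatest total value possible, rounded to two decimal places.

325.26

Take in order of value per unit:
- water filter (186/21 per unit): all 21 → value 186, running total 186.00
- rope (111/14 per unit): all 14 → value 111, running total 297.00
- hatchet (73/31 per unit): 12 of 31 → value 12×73/31 = 28.2581, running total 325.26
Total 325.26.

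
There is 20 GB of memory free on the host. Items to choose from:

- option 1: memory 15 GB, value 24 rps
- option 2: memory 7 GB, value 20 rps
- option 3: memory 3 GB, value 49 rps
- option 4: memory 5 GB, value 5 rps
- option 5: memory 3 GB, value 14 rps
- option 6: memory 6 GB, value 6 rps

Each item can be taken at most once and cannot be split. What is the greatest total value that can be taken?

This is a 0/1 knapsack; check combinations near the capacity.
- option 2+option 3+option 5+option 6: memory 7+3+3+6=19, value 20+49+14+6=89
- option 2+option 3+option 4+option 5: memory 7+3+5+3=18, value 20+49+5+14=88
- option 2+option 3+option 5: memory 7+3+3=13, value 20+49+14=83
- option 2+option 3+option 6: memory 7+3+6=16, value 20+49+6=75
Best: 89 rps.

89 rps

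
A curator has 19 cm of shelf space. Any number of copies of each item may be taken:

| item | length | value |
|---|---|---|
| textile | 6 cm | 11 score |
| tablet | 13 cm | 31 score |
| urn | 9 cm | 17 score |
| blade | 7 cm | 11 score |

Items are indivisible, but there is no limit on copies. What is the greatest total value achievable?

Best value-per-unit is tablet at 31/13; filling with it alone gives 1×31 = 31.
Optimal mix: 1×textile + 1×tablet → length 19, value 42.

42 score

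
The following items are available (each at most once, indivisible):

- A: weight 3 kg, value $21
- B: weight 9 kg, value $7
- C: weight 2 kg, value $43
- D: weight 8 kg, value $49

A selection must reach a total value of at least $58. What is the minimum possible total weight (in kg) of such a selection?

Subsets with value ≥ 58, sorted by total weight:
- A+C: weight 5, value 64
- C+D: weight 10, value 92
Minimum weight: 5 kg.

5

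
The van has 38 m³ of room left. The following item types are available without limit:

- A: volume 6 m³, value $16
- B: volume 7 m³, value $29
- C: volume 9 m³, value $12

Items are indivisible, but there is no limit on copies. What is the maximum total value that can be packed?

$145

Best value-per-unit is B at 29/7, and filling with it alone uses volume 5×7=35. No mix of the others beats 5×29 = 145.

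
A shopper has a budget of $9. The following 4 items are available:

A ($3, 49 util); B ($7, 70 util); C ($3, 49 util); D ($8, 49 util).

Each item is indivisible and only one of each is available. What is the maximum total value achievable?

Check high-value combinations within $9:
- A+C: cost 3+3=6, value 49+49=98
- B: cost 7, value 70
- A: cost 3, value 49
Best: 98 util.

98 util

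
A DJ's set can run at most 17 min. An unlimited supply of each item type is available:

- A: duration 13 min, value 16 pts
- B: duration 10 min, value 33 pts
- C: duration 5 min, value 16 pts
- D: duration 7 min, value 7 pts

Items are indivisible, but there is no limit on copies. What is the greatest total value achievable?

49 pts

Best value-per-unit is B at 33/10; filling with it alone gives 1×33 = 33.
Optimal mix: 1×B + 1×C → duration 15, value 49.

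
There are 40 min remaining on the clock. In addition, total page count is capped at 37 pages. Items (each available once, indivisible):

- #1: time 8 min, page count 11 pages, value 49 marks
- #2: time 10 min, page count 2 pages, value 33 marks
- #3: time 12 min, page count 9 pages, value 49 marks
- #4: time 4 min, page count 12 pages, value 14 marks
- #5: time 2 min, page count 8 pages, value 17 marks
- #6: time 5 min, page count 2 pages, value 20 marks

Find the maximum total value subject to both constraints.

Feasible sets respecting both limits:
- #1+#2+#3+#5+#6: time 37, page count 32, value 168
- #1+#2+#3+#4+#6: time 39, page count 36, value 165
- #1+#2+#3+#6: time 35, page count 24, value 151
- #1+#2+#3+#5: time 32, page count 30, value 148
Best: 168 marks.

168 marks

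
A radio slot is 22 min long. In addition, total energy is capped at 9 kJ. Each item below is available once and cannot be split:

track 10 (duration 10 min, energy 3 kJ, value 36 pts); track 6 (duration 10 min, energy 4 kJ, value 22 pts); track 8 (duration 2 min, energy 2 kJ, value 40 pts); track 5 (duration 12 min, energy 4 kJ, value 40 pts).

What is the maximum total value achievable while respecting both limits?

Feasible sets respecting both limits:
- track 10+track 6+track 8: duration 22, energy 9, value 98
- track 8+track 5: duration 14, energy 6, value 80
- track 10+track 8: duration 12, energy 5, value 76
- track 10+track 5: duration 22, energy 7, value 76
Best: 98 pts.

98 pts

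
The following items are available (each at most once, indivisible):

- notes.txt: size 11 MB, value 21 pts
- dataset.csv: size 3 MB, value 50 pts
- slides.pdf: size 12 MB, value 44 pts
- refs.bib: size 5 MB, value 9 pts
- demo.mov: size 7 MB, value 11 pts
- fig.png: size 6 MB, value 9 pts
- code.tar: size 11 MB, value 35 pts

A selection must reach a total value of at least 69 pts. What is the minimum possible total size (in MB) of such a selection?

Subsets with value ≥ 69, sorted by total size:
- dataset.csv+code.tar: size 14, value 85
- notes.txt+dataset.csv: size 14, value 71
- dataset.csv+slides.pdf: size 15, value 94
Minimum size: 14 MB.

14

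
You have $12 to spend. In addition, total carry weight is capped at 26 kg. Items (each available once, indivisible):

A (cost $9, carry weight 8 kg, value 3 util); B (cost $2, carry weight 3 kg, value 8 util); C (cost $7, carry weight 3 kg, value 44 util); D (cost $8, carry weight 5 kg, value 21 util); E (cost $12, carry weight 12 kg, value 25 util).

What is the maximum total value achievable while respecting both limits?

52 util

Feasible sets respecting both limits:
- B+C: cost 9, carry weight 6, value 52
- C: cost 7, carry weight 3, value 44
- B+D: cost 10, carry weight 8, value 29
- E: cost 12, carry weight 12, value 25
Best: 52 util.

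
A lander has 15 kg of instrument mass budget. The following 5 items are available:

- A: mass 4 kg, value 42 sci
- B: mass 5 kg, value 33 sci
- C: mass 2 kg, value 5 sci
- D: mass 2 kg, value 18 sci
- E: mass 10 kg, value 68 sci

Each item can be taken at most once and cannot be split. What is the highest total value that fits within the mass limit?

This is a 0/1 knapsack; check combinations near the capacity.
- A+E: mass 4+10=14, value 42+68=110
- B+E: mass 5+10=15, value 33+68=101
- A+B+C+D: mass 4+5+2+2=13, value 42+33+5+18=98
- A+B+D: mass 4+5+2=11, value 42+33+18=93
Best: 110 sci.

110 sci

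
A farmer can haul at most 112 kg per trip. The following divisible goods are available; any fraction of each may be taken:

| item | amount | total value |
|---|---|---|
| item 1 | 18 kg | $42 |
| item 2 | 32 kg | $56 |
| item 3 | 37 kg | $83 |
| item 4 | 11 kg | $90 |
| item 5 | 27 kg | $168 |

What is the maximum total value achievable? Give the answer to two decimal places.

416.25

Take in order of value per unit:
- item 4 (90/11 per unit): all 11 → value 90, running total 90.00
- item 5 (168/27 per unit): all 27 → value 168, running total 258.00
- item 1 (42/18 per unit): all 18 → value 42, running total 300.00
- item 3 (83/37 per unit): all 37 → value 83, running total 383.00
- item 2 (56/32 per unit): 19 of 32 → value 19×56/32 = 33.2500, running total 416.25
Total 416.25.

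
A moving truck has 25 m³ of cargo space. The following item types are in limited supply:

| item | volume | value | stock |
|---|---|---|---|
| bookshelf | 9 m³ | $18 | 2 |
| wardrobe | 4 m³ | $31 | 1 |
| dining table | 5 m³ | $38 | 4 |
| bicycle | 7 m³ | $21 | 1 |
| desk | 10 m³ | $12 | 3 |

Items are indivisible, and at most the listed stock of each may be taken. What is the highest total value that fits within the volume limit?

Top feasible selections:
- 1×wardrobe + 4×dining table: volume 24, value 183
- 4×dining table: volume 20, value 152
- 1×wardrobe + 3×dining table: volume 19, value 145
Best: $183.

$183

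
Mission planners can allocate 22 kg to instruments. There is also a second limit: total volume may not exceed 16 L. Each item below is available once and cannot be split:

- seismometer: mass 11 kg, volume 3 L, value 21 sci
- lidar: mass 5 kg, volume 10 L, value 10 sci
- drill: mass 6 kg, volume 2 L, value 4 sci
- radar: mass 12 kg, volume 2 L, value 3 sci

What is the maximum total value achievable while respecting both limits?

Feasible sets respecting both limits:
- seismometer+lidar+drill: mass 22, volume 15, value 35
- seismometer+lidar: mass 16, volume 13, value 31
- seismometer+drill: mass 17, volume 5, value 25
Best: 35 sci.

35 sci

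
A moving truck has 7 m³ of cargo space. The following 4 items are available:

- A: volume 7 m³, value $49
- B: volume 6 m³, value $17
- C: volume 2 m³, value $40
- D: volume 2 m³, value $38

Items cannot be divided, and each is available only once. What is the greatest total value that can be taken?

Check high-value combinations within 7 m³:
- C+D: volume 2+2=4, value 40+38=78
- A: volume 7, value 49
- C: volume 2, value 40
- D: volume 2, value 38
Best: $78.

$78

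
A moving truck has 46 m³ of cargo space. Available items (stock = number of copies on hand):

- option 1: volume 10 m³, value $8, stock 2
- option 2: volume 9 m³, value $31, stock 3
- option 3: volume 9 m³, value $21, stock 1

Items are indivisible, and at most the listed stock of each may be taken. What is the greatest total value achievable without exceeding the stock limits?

$122

Top feasible selections:
- 1×option 1 + 3×option 2 + 1×option 3: volume 46, value 122
- 3×option 2 + 1×option 3: volume 36, value 114
Best: $122.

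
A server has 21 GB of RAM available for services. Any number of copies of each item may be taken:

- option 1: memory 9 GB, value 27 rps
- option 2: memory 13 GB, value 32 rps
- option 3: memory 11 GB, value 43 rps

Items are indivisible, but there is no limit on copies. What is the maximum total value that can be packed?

Best value-per-unit is option 3 at 43/11; filling with it alone gives 1×43 = 43.
Optimal mix: 1×option 1 + 1×option 3 → memory 20, value 70.

70 rps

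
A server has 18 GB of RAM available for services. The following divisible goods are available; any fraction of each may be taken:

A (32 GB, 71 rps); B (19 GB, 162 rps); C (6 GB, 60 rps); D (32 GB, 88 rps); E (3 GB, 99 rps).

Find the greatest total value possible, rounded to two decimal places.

235.74

Take in order of value per unit:
- E (99/3 per unit): all 3 → value 99, running total 99.00
- C (60/6 per unit): all 6 → value 60, running total 159.00
- B (162/19 per unit): 9 of 19 → value 9×162/19 = 76.7368, running total 235.74
Total 235.74.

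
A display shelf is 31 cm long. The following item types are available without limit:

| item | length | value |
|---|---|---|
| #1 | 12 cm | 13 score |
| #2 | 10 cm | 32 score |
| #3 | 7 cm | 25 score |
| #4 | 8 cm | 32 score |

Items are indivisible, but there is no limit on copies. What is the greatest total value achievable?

Best value-per-unit is #4 at 32/8; filling with it alone gives 3×32 = 96.
Optimal mix: 1×#3 + 3×#4 → length 31, value 121.

121 score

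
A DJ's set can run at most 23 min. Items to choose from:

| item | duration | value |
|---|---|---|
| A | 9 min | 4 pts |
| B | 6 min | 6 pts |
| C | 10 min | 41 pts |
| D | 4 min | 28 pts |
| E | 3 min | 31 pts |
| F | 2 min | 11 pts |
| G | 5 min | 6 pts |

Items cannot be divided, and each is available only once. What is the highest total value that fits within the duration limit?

Check high-value combinations within 23 min:
- C+D+E+F: duration 10+4+3+2=19, value 41+28+31+11=111
- C+D+E+G: duration 10+4+3+5=22, value 41+28+31+6=106
- B+C+D+E: duration 6+10+4+3=23, value 6+41+28+31=106
Best: 111 pts.

111 pts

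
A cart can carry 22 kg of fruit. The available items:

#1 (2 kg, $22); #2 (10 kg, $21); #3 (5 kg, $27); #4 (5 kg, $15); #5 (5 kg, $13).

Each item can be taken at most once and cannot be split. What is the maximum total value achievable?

Check high-value combinations within 22 kg:
- #1+#2+#3+#4: weight 2+10+5+5=22, value 22+21+27+15=85
- #1+#2+#3+#5: weight 2+10+5+5=22, value 22+21+27+13=83
- #1+#3+#4+#5: weight 2+5+5+5=17, value 22+27+15+13=77
- #1+#2+#4+#5: weight 2+10+5+5=22, value 22+21+15+13=71
Best: $85.

$85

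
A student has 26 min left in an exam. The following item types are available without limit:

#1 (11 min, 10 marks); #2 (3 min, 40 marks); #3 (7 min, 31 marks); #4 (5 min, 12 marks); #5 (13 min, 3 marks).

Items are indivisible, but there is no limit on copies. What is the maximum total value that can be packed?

320 marks

Best value-per-unit is #2 at 40/3, and filling with it alone uses time 8×3=24. No mix of the others beats 8×40 = 320.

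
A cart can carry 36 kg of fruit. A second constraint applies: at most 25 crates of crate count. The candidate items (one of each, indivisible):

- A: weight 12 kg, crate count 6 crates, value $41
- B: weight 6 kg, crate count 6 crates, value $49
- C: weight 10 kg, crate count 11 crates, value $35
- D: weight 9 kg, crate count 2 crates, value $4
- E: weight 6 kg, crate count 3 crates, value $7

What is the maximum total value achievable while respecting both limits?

Feasible sets respecting both limits:
- A+B+C: weight 28, crate count 23, value 125
- A+B+D+E: weight 33, crate count 17, value 101
- A+B+E: weight 24, crate count 15, value 97
- B+C+D+E: weight 31, crate count 22, value 95
Best: $125.

$125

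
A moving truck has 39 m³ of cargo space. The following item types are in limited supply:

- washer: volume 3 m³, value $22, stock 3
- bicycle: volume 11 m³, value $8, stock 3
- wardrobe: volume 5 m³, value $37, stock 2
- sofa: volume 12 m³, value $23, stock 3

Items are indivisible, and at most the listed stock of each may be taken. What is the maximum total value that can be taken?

$163

Best selections within volume 39 and stock limits:
- 3×washer + 2×wardrobe + 1×sofa: volume 31, value 163
- 3×washer + 1×wardrobe + 2×sofa: volume 38, value 149
- 2×washer + 1×bicycle + 2×wardrobe + 1×sofa: volume 39, value 149
Best: $163.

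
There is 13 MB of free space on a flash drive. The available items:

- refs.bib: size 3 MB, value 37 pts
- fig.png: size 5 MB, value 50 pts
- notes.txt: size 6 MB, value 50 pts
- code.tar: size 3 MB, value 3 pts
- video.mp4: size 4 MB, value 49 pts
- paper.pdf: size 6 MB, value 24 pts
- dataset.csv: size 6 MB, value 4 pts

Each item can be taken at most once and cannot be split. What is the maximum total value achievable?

136 pts

Check high-value combinations within 13 MB:
- refs.bib+fig.png+video.mp4: size 3+5+4=12, value 37+50+49=136
- refs.bib+notes.txt+video.mp4: size 3+6+4=13, value 37+50+49=136
- refs.bib+video.mp4+paper.pdf: size 3+4+6=13, value 37+49+24=110
- fig.png+code.tar+video.mp4: size 5+3+4=12, value 50+3+49=102
- notes.txt+code.tar+video.mp4: size 6+3+4=13, value 50+3+49=102
Best: 136 pts.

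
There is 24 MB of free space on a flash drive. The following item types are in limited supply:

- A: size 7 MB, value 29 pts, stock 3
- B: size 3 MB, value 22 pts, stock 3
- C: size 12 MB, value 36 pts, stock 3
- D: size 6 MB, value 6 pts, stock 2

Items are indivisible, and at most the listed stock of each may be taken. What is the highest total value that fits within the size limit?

Best selections within size 24 and stock limits:
- 2×A + 3×B: size 23, value 124
- 3×A + 1×B: size 24, value 109
- 2×A + 2×B: size 20, value 102
- 3×B + 1×C: size 21, value 102
Best: 124 pts.

124 pts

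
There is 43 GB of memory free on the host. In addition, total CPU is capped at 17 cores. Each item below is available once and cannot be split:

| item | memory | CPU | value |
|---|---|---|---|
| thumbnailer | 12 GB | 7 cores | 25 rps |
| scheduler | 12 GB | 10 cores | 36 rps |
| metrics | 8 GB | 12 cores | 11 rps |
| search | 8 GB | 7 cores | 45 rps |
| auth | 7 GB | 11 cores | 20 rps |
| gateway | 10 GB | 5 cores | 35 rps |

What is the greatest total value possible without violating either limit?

Feasible sets respecting both limits:
- scheduler+search: memory 20, CPU 17, value 81
- search+gateway: memory 18, CPU 12, value 80
- scheduler+gateway: memory 22, CPU 15, value 71
- thumbnailer+search: memory 20, CPU 14, value 70
Best: 81 rps.

81 rps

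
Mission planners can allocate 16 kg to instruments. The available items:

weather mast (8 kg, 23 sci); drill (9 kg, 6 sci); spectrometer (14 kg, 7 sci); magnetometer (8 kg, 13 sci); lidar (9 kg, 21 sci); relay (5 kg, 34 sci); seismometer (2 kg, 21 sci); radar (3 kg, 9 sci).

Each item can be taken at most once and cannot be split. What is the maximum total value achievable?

78 sci

Check high-value combinations within 16 kg:
- weather mast+relay+seismometer: mass 8+5+2=15, value 23+34+21=78
- lidar+relay+seismometer: mass 9+5+2=16, value 21+34+21=76
- magnetometer+relay+seismometer: mass 8+5+2=15, value 13+34+21=68
- weather mast+relay+radar: mass 8+5+3=16, value 23+34+9=66
Best: 78 sci.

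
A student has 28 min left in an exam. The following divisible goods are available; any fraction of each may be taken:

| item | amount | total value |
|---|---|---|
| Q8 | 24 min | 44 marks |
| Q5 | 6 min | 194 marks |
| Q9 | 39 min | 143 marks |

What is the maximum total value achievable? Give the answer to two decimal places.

274.67

Take in order of value per unit:
- Q5 (194/6 per unit): all 6 → value 194, running total 194.00
- Q9 (143/39 per unit): 22 of 39 → value 22×143/39 = 80.6667, running total 274.67
Total 274.67.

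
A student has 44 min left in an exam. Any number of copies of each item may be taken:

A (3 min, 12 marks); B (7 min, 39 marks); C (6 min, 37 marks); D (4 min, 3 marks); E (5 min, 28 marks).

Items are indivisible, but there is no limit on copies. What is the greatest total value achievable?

263 marks

Best value-per-unit is C at 37/6; filling with it alone gives 7×37 = 259.
Optimal mix: 2×B + 5×C → time 44, value 263.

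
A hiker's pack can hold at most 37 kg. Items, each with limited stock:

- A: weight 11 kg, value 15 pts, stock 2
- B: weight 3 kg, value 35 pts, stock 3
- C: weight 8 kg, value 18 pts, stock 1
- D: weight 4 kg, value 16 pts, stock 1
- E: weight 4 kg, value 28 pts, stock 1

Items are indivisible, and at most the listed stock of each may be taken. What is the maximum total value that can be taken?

Top feasible selections:
- 1×A + 3×B + 1×C + 1×D + 1×E: weight 36, value 182
- 3×B + 1×C + 1×D + 1×E: weight 25, value 167
Best: 182 pts.

182 pts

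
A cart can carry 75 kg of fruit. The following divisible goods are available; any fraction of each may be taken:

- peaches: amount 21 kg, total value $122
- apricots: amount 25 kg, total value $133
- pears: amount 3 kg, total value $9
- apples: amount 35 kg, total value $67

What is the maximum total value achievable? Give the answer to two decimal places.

Take in order of value per unit:
- peaches (122/21 per unit): all 21 → value 122, running total 122.00
- apricots (133/25 per unit): all 25 → value 133, running total 255.00
- pears (9/3 per unit): all 3 → value 9, running total 264.00
- apples (67/35 per unit): 26 of 35 → value 26×67/35 = 49.7714, running total 313.77
Total 313.77.

313.77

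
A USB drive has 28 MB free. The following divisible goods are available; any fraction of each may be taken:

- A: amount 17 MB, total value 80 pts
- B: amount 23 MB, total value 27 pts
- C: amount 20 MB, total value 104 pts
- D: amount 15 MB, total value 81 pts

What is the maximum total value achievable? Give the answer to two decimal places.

148.60

Take in order of value per unit:
- D (81/15 per unit): all 15 → value 81, running total 81.00
- C (104/20 per unit): 13 of 20 → value 13×104/20 = 67.6000, running total 148.60
Total 148.60.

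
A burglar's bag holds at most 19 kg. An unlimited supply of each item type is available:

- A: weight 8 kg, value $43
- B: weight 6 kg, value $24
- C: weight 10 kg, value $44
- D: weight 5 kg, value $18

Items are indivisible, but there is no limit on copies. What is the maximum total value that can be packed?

Best value-per-unit is A at 43/8; filling with it alone gives 2×43 = 86.
Optimal mix: 1×A + 1×C → weight 18, value 87.

$87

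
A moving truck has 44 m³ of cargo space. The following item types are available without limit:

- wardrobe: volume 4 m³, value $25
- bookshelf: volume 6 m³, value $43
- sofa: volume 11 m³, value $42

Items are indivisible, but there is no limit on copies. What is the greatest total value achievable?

Best value-per-unit is bookshelf at 43/6; filling with it alone gives 7×43 = 301.
Optimal mix: 2×wardrobe + 6×bookshelf → volume 44, value 308.

$308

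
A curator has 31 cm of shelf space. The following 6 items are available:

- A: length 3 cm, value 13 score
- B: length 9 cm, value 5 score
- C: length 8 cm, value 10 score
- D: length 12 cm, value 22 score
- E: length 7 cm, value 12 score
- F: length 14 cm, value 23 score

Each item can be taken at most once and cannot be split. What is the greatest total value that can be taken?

This is a 0/1 knapsack; check combinations near the capacity.
- A+D+F: length 3+12+14=29, value 13+22+23=58
- A+C+D+E: length 3+8+12+7=30, value 13+10+22+12=57
- A+B+D+E: length 3+9+12+7=31, value 13+5+22+12=52
Best: 58 score.

58 score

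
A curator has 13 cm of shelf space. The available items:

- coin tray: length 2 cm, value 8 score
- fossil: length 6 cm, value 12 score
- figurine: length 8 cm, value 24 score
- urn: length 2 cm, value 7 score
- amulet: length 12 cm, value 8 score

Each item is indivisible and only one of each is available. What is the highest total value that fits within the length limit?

This is a 0/1 knapsack; check combinations near the capacity.
- coin tray+figurine+urn: length 2+8+2=12, value 8+24+7=39
- coin tray+figurine: length 2+8=10, value 8+24=32
- figurine+urn: length 8+2=10, value 24+7=31
Best: 39 score.

39 score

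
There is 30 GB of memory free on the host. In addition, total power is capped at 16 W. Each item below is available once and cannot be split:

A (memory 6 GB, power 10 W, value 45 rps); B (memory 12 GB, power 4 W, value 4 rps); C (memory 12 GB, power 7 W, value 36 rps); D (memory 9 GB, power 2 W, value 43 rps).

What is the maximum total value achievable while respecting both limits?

92 rps

Feasible sets respecting both limits:
- A+B+D: memory 27, power 16, value 92
- A+D: memory 15, power 12, value 88
- C+D: memory 21, power 9, value 79
Best: 92 rps.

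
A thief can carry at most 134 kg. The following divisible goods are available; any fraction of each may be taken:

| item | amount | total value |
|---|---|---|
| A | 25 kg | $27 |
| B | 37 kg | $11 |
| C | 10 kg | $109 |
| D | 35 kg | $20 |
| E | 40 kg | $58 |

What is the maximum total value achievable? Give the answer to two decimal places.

221.14

Take in order of value per unit:
- C (109/10 per unit): all 10 → value 109, running total 109.00
- E (58/40 per unit): all 40 → value 58, running total 167.00
- A (27/25 per unit): all 25 → value 27, running total 194.00
- D (20/35 per unit): all 35 → value 20, running total 214.00
- B (11/37 per unit): 24 of 37 → value 24×11/37 = 7.1351, running total 221.14
Total 221.14.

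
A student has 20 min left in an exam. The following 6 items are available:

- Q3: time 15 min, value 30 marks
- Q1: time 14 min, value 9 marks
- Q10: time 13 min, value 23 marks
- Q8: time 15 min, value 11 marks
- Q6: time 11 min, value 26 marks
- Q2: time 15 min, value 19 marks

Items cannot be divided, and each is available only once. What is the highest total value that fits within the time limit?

This is a 0/1 knapsack; check combinations near the capacity.
- Q3: time 15, value 30
- Q6: time 11, value 26
- Q10: time 13, value 23
- Q2: time 15, value 19
- Q8: time 15, value 11
Best: 30 marks.

30 marks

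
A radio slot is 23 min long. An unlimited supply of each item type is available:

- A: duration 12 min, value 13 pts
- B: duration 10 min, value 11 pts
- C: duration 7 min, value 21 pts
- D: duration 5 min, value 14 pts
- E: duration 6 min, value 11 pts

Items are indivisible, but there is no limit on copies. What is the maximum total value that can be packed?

63 pts

Best value-per-unit is C at 21/7, and filling with it alone uses duration 3×7=21. No mix of the others beats 3×21 = 63.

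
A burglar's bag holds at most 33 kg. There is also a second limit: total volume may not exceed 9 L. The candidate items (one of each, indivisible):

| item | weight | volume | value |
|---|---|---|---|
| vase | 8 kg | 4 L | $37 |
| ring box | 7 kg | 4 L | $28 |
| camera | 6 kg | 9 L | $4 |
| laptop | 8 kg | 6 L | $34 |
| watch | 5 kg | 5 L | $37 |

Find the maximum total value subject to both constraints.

Feasible sets respecting both limits:
- vase+watch: weight 13, volume 9, value 74
- vase+ring box: weight 15, volume 8, value 65
- ring box+watch: weight 12, volume 9, value 65
Best: $74.

$74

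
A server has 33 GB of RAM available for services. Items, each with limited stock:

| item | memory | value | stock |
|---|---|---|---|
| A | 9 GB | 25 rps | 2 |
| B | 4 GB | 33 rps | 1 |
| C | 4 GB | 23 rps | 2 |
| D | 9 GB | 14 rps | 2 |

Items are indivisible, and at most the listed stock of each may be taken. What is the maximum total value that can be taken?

Top feasible selections:
- 2×A + 1×B + 2×C: memory 30, value 129
- 1×A + 1×B + 2×C + 1×D: memory 30, value 118
- 1×B + 2×C + 2×D: memory 30, value 107
- 2×A + 1×B + 1×C: memory 26, value 106
Best: 129 rps.

129 rps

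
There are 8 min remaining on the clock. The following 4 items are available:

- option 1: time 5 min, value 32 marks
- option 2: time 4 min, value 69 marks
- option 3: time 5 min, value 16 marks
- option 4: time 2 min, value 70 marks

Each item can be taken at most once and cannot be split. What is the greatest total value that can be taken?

Check high-value combinations within 8 min:
- option 2+option 4: time 4+2=6, value 69+70=139
- option 1+option 4: time 5+2=7, value 32+70=102
- option 3+option 4: time 5+2=7, value 16+70=86
Best: 139 marks.

139 marks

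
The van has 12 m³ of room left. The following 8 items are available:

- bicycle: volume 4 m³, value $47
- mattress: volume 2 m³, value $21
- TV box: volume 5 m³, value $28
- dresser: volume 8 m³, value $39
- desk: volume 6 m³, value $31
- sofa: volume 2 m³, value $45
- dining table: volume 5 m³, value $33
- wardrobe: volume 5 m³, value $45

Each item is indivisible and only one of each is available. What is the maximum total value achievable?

$137

Check high-value combinations within 12 m³:
- bicycle+sofa+wardrobe: volume 4+2+5=11, value 47+45+45=137
- bicycle+sofa+dining table: volume 4+2+5=11, value 47+45+33=125
- bicycle+desk+sofa: volume 4+6+2=12, value 47+31+45=123
- sofa+dining table+wardrobe: volume 2+5+5=12, value 45+33+45=123
Best: $137.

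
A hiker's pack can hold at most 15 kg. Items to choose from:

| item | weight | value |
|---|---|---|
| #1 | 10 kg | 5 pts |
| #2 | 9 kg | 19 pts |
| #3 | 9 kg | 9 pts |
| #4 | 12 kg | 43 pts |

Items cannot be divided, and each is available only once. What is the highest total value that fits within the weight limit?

Check high-value combinations within 15 kg:
- #4: weight 12, value 43
- #2: weight 9, value 19
- #3: weight 9, value 9
- #1: weight 10, value 5
Best: 43 pts.

43 pts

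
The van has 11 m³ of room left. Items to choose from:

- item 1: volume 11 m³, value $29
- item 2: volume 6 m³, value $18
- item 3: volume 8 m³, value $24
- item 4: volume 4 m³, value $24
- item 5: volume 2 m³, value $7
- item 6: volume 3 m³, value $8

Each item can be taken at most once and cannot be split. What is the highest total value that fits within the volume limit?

$42

Check high-value combinations within 11 m³:
- item 2+item 4: volume 6+4=10, value 18+24=42
- item 4+item 5+item 6: volume 4+2+3=9, value 24+7+8=39
- item 2+item 5+item 6: volume 6+2+3=11, value 18+7+8=33
- item 4+item 6: volume 4+3=7, value 24+8=32
- item 3+item 6: volume 8+3=11, value 24+8=32
Best: $42.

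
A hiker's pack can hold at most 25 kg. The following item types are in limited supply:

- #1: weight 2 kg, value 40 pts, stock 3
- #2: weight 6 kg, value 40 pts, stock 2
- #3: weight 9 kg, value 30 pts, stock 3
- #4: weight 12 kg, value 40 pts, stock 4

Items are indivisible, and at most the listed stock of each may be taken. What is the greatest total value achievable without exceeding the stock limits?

Top feasible selections:
- 3×#1 + 2×#2: weight 18, value 200
- 3×#1 + 1×#2 + 1×#4: weight 24, value 200
Best: 200 pts.

200 pts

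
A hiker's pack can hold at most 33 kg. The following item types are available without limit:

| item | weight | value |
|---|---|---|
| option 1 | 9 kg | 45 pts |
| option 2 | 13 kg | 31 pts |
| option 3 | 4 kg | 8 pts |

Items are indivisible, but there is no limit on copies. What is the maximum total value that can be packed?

143 pts

Best value-per-unit is option 1 at 45/9; filling with it alone gives 3×45 = 135.
Optimal mix: 3×option 1 + 1×option 3 → weight 31, value 143.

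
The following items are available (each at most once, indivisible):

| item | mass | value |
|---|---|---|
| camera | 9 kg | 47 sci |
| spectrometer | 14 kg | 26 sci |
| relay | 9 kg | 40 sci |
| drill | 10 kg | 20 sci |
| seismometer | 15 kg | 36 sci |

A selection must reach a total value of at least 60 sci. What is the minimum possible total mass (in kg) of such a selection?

Subsets with value ≥ 60, sorted by total mass:
- camera+relay: mass 18, value 87
- camera+drill: mass 19, value 67
- relay+drill: mass 19, value 60
Minimum mass: 18 kg.

18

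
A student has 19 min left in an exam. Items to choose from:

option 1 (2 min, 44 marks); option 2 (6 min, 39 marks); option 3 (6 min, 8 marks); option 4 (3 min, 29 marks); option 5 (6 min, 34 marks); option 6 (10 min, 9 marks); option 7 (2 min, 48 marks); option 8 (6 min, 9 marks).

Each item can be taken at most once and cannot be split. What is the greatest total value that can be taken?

Check high-value combinations within 19 min:
- option 1+option 2+option 4+option 5+option 7: time 2+6+3+6+2=19, value 44+39+29+34+48=194
- option 1+option 2+option 4+option 7+option 8: time 2+6+3+2+6=19, value 44+39+29+48+9=169
- option 1+option 2+option 3+option 4+option 7: time 2+6+6+3+2=19, value 44+39+8+29+48=168
- option 1+option 2+option 5+option 7: time 2+6+6+2=16, value 44+39+34+48=165
Best: 194 marks.

194 marks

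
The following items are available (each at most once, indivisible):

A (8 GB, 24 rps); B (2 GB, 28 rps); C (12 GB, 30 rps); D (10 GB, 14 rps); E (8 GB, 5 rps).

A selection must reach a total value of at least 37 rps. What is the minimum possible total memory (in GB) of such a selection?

Subsets with value ≥ 37, sorted by total memory:
- A+B: memory 10, value 52
- B+D: memory 12, value 42
- B+C: memory 14, value 58
Minimum memory: 10 GB.

10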